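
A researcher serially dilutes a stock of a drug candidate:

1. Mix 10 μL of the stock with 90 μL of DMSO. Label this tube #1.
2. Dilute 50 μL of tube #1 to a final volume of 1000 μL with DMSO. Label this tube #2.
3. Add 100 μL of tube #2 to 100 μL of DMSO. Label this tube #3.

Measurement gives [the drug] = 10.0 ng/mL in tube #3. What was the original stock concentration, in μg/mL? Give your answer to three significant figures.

Step 1: 10 μL + 90 μL = 100 μL total → factor 100/10 = 10
Step 2: 50 μL brought to 1000 μL → factor 1000/50 = 20
Step 3: 100 μL + 100 μL = 200 μL total → factor 200/100 = 2
Overall dilution factor = 10 × 20 × 2 = 400
Stock = 10.0 ng/mL × 400 = 4000 ng/mL = 4.00 μg/mL

4.00 μg/mL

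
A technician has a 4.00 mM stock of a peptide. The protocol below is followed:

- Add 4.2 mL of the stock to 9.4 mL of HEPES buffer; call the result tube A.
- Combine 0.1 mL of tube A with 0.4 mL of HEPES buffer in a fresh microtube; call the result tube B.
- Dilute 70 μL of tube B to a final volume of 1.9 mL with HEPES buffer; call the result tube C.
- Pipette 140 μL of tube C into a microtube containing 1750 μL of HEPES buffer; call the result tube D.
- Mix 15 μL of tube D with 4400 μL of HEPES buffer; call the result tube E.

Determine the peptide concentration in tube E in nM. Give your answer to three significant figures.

2.29 nM

Step 1: 4.2 mL + 9.4 mL = 13.6 mL total → factor 13.6/4.2 = 3.2381
Step 2: 0.1 mL + 0.4 mL = 0.5 mL total → factor 0.5/0.1 = 5
Step 3: 70 μL brought to 1.9 mL → factor 1900/70 = 27.143
Step 4: 140 μL + 1750 μL = 1890 μL total → factor 1890/140 = 13.5
Step 5: 15 μL + 4400 μL = 4415 μL total → factor 4415/15 = 294.33
Overall dilution factor = 3.2381 × 5 × 27.143 × 13.5 × 294.33 = 1.7462 × 10^6
Final = 4.00 mM / 1.7462 × 10^6 = 2.291 × 10^-6 mM = 2.29 nM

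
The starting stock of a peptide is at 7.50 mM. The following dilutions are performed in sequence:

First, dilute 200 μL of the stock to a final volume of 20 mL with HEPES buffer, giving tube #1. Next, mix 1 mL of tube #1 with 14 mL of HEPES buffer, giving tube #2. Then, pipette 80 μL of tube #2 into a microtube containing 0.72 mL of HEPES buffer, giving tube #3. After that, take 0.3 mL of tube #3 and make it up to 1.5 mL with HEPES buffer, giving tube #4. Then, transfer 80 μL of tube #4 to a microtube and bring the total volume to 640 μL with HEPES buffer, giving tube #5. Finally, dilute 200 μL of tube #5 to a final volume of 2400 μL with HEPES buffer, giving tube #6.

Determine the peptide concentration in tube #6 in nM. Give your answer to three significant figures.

1.04 nM

Step 1: 200 μL brought to 20 mL → factor 20000/200 = 100
Step 2: 1 mL + 14 mL = 15 mL total → factor 15/1 = 15
Step 3: 80 μL + 0.72 mL = 800 μL total → factor 800/80 = 10
Step 4: 0.3 mL brought to 1.5 mL → factor 1.5/0.3 = 5
Step 5: 80 μL brought to 640 μL → factor 640/80 = 8
Step 6: 200 μL brought to 2400 μL → factor 2400/200 = 12
Overall dilution factor = 100 × 15 × 10 × 5 × 8 × 12 = 7.2 × 10^6
Final = 7.50 mM / 7.2 × 10^6 = 1.042 × 10^-6 mM = 1.04 nM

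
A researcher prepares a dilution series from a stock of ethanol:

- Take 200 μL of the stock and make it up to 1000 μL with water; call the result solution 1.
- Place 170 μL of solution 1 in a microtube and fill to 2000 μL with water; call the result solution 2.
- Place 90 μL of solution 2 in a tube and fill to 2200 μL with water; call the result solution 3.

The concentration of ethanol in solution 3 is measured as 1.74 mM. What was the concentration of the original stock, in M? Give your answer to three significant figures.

2.50 M

Step 1: 200 μL brought to 1000 μL → factor 1000/200 = 5
Step 2: 170 μL brought to 2000 μL → factor 2000/170 = 11.765
Step 3: 90 μL brought to 2200 μL → factor 2200/90 = 24.444
Overall dilution factor = 5 × 11.765 × 24.444 = 1437.9
Stock = 1.74 mM × 1437.9 = 2502 mM = 2.50 M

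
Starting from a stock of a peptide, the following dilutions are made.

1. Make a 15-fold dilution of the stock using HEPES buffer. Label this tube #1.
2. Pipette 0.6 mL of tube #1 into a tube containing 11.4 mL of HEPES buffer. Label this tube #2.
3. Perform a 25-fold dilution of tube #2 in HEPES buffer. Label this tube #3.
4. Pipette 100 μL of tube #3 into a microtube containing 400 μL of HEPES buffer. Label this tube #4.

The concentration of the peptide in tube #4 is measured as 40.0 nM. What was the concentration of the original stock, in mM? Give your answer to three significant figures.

Step 1: 15-fold → factor 15
Step 2: 0.6 mL + 11.4 mL = 12 mL total → factor 12/0.6 = 20
Step 3: 25-fold → factor 25
Step 4: 100 μL + 400 μL = 500 μL total → factor 500/100 = 5
Overall dilution factor = 15 × 20 × 25 × 5 = 37500
Stock = 40.0 nM × 37500 = 1.500 × 10^6 nM = 1.50 mM

1.50 mM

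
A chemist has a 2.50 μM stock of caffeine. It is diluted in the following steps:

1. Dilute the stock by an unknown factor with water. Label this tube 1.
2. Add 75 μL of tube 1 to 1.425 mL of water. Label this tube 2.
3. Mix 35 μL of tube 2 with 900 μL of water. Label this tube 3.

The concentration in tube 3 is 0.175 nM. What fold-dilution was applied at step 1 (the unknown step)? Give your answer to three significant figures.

Step 1: unknown factor x
Step 2: 75 μL + 1.425 mL = 1500 μL total → factor 1500/75 = 20
Step 3: 35 μL + 900 μL = 935 μL total → factor 935/35 = 26.714
Product of known-step factors = 534.29
Overall factor = 2.50 μM / (0.175 nM) = 14286
x = 14286 / 534.29 = 26.7

26.7-fold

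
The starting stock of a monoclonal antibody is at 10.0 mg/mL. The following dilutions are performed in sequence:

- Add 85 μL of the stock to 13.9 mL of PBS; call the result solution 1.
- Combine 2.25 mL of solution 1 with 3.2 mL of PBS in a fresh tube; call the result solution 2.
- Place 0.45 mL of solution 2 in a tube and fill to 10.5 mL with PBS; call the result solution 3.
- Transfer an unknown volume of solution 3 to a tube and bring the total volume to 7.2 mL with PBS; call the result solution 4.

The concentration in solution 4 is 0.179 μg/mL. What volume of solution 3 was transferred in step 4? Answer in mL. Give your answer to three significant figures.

1.20 mL

Step 1: 85 μL + 13.9 mL = 13985 μL total → factor 13985/85 = 164.53
Step 2: 2.25 mL + 3.2 mL = 5.45 mL total → factor 5.45/2.25 = 2.4222
Step 3: 0.45 mL brought to 10.5 mL → factor 10.5/0.45 = 23.333
Step 4: v brought to 7.2 mL → factor = 7.2 mL/v
Product of known-step factors = 9299
Overall factor = 10.0 mg/mL / (0.179 μg/mL) = 55866
Step-4 factor = 55866 / 9299 = 6.0078
v = 7.2 mL / 6.0078 = 1.20 mL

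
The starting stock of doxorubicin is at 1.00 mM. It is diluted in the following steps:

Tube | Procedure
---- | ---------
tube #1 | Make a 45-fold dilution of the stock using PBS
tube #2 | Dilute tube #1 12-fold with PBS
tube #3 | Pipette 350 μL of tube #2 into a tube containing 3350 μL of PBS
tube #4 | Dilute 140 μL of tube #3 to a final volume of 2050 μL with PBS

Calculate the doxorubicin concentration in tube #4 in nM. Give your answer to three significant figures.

12.0 nM

Step 1: 45-fold → factor 45
Step 2: 12-fold → factor 12
Step 3: 350 μL + 3350 μL = 3700 μL total → factor 3700/350 = 10.571
Step 4: 140 μL brought to 2050 μL → factor 2050/140 = 14.643
Dilution factor through tube #4 = 45 × 12 × 10.571 × 14.643 = 83590
[tube #4] = 1.00 mM / 83590 = 1.196 × 10^-5 mM = 12.0 nM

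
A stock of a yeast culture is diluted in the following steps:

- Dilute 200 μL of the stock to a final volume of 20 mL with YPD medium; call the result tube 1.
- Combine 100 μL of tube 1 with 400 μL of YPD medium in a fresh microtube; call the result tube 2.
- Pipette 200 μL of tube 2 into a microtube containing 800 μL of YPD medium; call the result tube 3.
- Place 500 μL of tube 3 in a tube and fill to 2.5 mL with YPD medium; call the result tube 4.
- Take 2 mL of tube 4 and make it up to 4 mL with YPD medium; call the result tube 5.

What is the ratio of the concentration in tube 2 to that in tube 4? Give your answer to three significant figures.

25.0

Step 1: 200 μL brought to 20 mL → factor 20000/200 = 100
Step 2: 100 μL + 400 μL = 500 μL total → factor 500/100 = 5
Step 3: 200 μL + 800 μL = 1000 μL total → factor 1000/200 = 5
Step 4: 500 μL brought to 2.5 mL → factor 2500/500 = 5
Dilution factor to tube 2 = 500; to tube 4 = 12500
[tube 2]/[tube 4] = (factor to tube 4)/(factor to tube 2) = 12500/500 = 25.0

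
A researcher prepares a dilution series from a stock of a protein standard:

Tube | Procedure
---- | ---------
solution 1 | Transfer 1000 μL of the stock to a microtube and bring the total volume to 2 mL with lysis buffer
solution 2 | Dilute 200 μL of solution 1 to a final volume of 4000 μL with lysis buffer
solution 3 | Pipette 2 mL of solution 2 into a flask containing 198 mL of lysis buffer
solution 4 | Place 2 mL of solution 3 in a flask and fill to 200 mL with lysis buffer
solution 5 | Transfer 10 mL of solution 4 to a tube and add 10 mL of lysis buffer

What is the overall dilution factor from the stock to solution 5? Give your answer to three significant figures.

Step 1: 1000 μL brought to 2 mL → factor 2000/1000 = 2
Step 2: 200 μL brought to 4000 μL → factor 4000/200 = 20
Step 3: 2 mL + 198 mL = 200 mL total → factor 200/2 = 100
Step 4: 2 mL brought to 200 mL → factor 200/2 = 100
Step 5: 10 mL + 10 mL = 20 mL total → factor 20/10 = 2
Overall dilution factor = 2 × 20 × 100 × 100 × 2 = 8 × 10^5

8.00 × 10^5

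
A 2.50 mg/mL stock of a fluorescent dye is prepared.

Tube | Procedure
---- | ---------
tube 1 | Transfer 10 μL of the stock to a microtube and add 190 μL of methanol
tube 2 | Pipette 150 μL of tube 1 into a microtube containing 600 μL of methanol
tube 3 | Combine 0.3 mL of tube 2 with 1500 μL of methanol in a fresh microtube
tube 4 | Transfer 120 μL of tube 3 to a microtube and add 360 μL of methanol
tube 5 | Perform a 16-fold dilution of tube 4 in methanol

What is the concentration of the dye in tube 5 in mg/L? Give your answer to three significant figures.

Step 1: 10 μL + 190 μL = 200 μL total → factor 200/10 = 20
Step 2: 150 μL + 600 μL = 750 μL total → factor 750/150 = 5
Step 3: 0.3 mL + 1500 μL = 1.8 mL total → factor 1.8/0.3 = 6
Step 4: 120 μL + 360 μL = 480 μL total → factor 480/120 = 4
Step 5: 16-fold → factor 16
Overall dilution factor = 20 × 5 × 6 × 4 × 16 = 38400
Final = 2.50 mg/mL / 38400 = 6.510 × 10^-5 mg/mL = 0.0651 mg/L

0.0651 mg/L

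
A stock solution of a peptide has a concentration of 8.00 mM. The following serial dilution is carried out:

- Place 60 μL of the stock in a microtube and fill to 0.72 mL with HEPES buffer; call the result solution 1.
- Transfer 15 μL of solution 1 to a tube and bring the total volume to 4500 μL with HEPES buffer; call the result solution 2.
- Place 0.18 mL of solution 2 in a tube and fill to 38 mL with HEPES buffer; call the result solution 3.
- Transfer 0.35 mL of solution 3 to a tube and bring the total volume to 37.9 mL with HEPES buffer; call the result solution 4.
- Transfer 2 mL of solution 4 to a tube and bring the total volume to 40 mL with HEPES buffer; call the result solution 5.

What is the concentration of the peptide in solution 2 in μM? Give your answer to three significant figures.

2.22 μM

Step 1: 60 μL brought to 0.72 mL → factor 720/60 = 12
Step 2: 15 μL brought to 4500 μL → factor 4500/15 = 300
Dilution factor through solution 2 = 12 × 300 = 3600
[solution 2] = 8.00 mM / 3600 = 0.002222 mM = 2.22 μM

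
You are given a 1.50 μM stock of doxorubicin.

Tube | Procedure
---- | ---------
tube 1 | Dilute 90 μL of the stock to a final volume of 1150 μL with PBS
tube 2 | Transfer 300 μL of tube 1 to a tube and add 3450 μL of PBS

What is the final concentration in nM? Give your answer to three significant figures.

9.39 nM

Step 1: 90 μL brought to 1150 μL → factor 1150/90 = 12.778
Step 2: 300 μL + 3450 μL = 3750 μL total → factor 3750/300 = 12.5
Overall dilution factor = 12.778 × 12.5 = 159.72
Final = 1.50 μM / 159.72 = 0.009391 μM = 9.39 nM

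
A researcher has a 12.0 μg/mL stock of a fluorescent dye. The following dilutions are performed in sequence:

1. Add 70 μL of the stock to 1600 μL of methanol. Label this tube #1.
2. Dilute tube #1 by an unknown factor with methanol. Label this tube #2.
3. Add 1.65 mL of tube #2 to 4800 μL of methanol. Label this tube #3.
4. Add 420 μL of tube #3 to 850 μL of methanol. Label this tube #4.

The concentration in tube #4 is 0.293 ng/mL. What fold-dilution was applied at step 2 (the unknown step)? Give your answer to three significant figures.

145-fold

Step 1: 70 μL + 1600 μL = 1670 μL total → factor 1670/70 = 23.857
Step 2: unknown factor x
Step 3: 1.65 mL + 4800 μL = 6.45 mL total → factor 6.45/1.65 = 3.9091
Step 4: 420 μL + 850 μL = 1270 μL total → factor 1270/420 = 3.0238
Product of known-step factors = 282
Overall factor = 12.0 μg/mL / (0.293 ng/mL) = 40956
x = 40956 / 282 = 145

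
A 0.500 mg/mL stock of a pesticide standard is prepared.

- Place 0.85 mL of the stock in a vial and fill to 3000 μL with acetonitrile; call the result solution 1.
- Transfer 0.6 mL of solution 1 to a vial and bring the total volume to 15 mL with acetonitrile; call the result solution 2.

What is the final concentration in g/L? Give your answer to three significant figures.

0.00567 g/L

Step 1: 0.85 mL brought to 3000 μL → factor 3/0.85 = 3.5294
Step 2: 0.6 mL brought to 15 mL → factor 15/0.6 = 25
Overall dilution factor = 3.5294 × 25 = 88.235
Final = 0.500 mg/mL / 88.235 = 0.005667 mg/mL = 0.00567 g/L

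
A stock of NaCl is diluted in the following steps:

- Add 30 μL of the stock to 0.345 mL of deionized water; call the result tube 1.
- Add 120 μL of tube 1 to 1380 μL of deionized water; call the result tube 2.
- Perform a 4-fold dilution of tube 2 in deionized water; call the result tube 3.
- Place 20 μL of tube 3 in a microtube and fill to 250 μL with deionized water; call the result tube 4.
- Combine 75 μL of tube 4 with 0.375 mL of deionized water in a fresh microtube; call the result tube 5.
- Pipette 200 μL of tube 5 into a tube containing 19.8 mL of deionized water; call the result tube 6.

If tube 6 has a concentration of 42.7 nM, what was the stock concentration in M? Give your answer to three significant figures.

0.200 M

Step 1: 30 μL + 0.345 mL = 375 μL total → factor 375/30 = 12.5
Step 2: 120 μL + 1380 μL = 1500 μL total → factor 1500/120 = 12.5
Step 3: 4-fold → factor 4
Step 4: 20 μL brought to 250 μL → factor 250/20 = 12.5
Step 5: 75 μL + 0.375 mL = 450 μL total → factor 450/75 = 6
Step 6: 200 μL + 19.8 mL = 20000 μL total → factor 20000/200 = 100
Overall dilution factor = 12.5 × 12.5 × 4 × 12.5 × 6 × 100 = 4.6875 × 10^6
Stock = 42.7 nM × 4.6875 × 10^6 = 2.002 × 10^8 nM = 0.200 M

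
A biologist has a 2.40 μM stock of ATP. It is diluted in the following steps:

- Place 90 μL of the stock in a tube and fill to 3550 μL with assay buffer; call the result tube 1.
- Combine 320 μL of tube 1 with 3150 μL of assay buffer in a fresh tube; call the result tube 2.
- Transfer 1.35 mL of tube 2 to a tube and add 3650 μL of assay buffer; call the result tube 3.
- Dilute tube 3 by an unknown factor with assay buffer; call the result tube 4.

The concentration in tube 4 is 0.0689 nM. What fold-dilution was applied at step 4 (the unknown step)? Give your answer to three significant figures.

22.0-fold

Step 1: 90 μL brought to 3550 μL → factor 3550/90 = 39.444
Step 2: 320 μL + 3150 μL = 3470 μL total → factor 3470/320 = 10.844
Step 3: 1.35 mL + 3650 μL = 5 mL total → factor 5/1.35 = 3.7037
Step 4: unknown factor x
Product of known-step factors = 1584.2
Overall factor = 2.40 μM / (0.0689 nM) = 34833
x = 34833 / 1584.2 = 22.0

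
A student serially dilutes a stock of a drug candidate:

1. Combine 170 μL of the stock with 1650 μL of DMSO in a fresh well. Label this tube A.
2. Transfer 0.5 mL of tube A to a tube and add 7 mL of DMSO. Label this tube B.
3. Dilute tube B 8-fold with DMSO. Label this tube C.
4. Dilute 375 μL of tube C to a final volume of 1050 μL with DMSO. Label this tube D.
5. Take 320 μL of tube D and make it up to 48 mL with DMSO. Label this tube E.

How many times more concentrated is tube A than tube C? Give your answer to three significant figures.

Step 1: 170 μL + 1650 μL = 1820 μL total → factor 1820/170 = 10.706
Step 2: 0.5 mL + 7 mL = 7.5 mL total → factor 7.5/0.5 = 15
Step 3: 8-fold → factor 8
Dilution factor to tube A = 10.706; to tube C = 1284.7
[tube A]/[tube C] = (factor to tube C)/(factor to tube A) = 1284.7/10.706 = 120

120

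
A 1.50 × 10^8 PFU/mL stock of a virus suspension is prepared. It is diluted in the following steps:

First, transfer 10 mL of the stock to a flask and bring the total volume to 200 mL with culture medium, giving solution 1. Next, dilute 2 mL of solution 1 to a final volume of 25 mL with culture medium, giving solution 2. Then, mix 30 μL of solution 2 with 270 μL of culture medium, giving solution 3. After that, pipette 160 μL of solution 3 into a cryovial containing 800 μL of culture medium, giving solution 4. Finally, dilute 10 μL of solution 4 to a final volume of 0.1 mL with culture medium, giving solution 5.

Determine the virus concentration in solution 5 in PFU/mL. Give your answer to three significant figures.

Step 1: 10 mL brought to 200 mL → factor 200/10 = 20
Step 2: 2 mL brought to 25 mL → factor 25/2 = 12.5
Step 3: 30 μL + 270 μL = 300 μL total → factor 300/30 = 10
Step 4: 160 μL + 800 μL = 960 μL total → factor 960/160 = 6
Step 5: 10 μL brought to 0.1 mL → factor 100/10 = 10
Overall dilution factor = 20 × 12.5 × 10 × 6 × 10 = 1.5 × 10^5
Final = 1.50 × 10^8 PFU/mL / 1.5 × 10^5 = 1.00 × 10^3 PFU/mL

1.00 × 10^3 PFU/mL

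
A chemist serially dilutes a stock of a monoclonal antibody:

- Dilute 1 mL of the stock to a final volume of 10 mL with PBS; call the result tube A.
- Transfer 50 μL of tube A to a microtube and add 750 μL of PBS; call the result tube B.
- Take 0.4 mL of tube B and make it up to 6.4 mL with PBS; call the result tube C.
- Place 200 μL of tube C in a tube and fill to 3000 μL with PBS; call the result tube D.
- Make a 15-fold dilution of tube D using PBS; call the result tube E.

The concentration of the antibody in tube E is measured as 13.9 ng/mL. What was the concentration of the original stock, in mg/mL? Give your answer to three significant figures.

Step 1: 1 mL brought to 10 mL → factor 10/1 = 10
Step 2: 50 μL + 750 μL = 800 μL total → factor 800/50 = 16
Step 3: 0.4 mL brought to 6.4 mL → factor 6.4/0.4 = 16
Step 4: 200 μL brought to 3000 μL → factor 3000/200 = 15
Step 5: 15-fold → factor 15
Overall dilution factor = 10 × 16 × 16 × 15 × 15 = 5.76 × 10^5
Stock = 13.9 ng/mL × 5.76 × 10^5 = 8.006 × 10^6 ng/mL = 8.01 mg/mL

8.01 mg/mL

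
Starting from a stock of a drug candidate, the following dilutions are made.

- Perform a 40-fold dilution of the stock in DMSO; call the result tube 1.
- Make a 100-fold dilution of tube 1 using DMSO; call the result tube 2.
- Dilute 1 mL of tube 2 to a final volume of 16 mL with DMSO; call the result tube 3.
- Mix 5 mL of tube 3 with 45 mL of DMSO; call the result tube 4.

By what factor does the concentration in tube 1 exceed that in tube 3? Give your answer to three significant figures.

Step 1: 40-fold → factor 40
Step 2: 100-fold → factor 100
Step 3: 1 mL brought to 16 mL → factor 16/1 = 16
Dilution factor to tube 1 = 40; to tube 3 = 64000
[tube 1]/[tube 3] = (factor to tube 3)/(factor to tube 1) = 64000/40 = 1.60 × 10^3

1.60 × 10^3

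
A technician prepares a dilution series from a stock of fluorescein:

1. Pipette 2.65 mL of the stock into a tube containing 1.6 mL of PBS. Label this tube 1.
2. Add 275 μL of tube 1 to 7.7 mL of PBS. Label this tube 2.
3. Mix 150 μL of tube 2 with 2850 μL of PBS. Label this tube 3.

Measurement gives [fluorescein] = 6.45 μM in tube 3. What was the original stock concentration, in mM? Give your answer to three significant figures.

Step 1: 2.65 mL + 1.6 mL = 4.25 mL total → factor 4.25/2.65 = 1.6038
Step 2: 275 μL + 7.7 mL = 7975 μL total → factor 7975/275 = 29
Step 3: 150 μL + 2850 μL = 3000 μL total → factor 3000/150 = 20
Overall dilution factor = 1.6038 × 29 × 20 = 930.19
Stock = 6.45 μM × 930.19 = 6000 μM = 6.00 mM

6.00 mM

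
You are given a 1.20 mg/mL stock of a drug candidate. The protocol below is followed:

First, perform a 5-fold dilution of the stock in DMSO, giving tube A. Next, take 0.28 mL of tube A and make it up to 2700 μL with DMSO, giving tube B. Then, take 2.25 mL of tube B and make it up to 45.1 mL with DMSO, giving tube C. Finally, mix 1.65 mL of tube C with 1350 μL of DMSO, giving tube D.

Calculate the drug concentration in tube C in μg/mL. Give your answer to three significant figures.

1.24 μg/mL

Step 1: 5-fold → factor 5
Step 2: 0.28 mL brought to 2700 μL → factor 2.7/0.28 = 9.6429
Step 3: 2.25 mL brought to 45.1 mL → factor 45.1/2.25 = 20.044
Dilution factor through tube C = 5 × 9.6429 × 20.044 = 966.43
[tube C] = 1.20 mg/mL / 966.43 = 0.001242 mg/mL = 1.24 μg/mL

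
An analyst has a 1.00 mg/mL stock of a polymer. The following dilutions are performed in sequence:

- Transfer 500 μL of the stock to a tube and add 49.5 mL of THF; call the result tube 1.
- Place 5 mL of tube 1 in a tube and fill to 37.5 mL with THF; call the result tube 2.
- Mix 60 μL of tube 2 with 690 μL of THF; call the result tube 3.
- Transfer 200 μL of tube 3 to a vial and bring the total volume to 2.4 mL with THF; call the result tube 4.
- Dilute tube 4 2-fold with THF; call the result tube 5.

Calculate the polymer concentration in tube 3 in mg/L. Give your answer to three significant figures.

0.107 mg/L

Step 1: 500 μL + 49.5 mL = 50000 μL total → factor 50000/500 = 100
Step 2: 5 mL brought to 37.5 mL → factor 37.5/5 = 7.5
Step 3: 60 μL + 690 μL = 750 μL total → factor 750/60 = 12.5
Dilution factor through tube 3 = 100 × 7.5 × 12.5 = 9375
[tube 3] = 1.00 mg/mL / 9375 = 0.0001067 mg/mL = 0.107 mg/L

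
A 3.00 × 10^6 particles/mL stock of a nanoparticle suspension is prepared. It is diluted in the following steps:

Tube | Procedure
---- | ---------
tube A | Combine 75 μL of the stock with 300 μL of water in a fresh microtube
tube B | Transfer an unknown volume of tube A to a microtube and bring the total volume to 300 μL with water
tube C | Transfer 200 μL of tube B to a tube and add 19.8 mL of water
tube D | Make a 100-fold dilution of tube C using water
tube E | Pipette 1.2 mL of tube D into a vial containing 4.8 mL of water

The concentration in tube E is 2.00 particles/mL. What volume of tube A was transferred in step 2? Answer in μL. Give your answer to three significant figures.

50.0 μL

Step 1: 75 μL + 300 μL = 375 μL total → factor 375/75 = 5
Step 2: v brought to 300 μL → factor = 300 μL/v
Step 3: 200 μL + 19.8 mL = 20000 μL total → factor 20000/200 = 100
Step 4: 100-fold → factor 100
Step 5: 1.2 mL + 4.8 mL = 6 mL total → factor 6/1.2 = 5
Product of known-step factors = 2.5 × 10^5
Overall factor = 3.00 × 10^6 particles/mL / (2.00 particles/mL) = 1.5 × 10^6
Step-2 factor = 1.5 × 10^6 / 2.5 × 10^5 = 6
v = 300 μL / 6 = 50.0 μL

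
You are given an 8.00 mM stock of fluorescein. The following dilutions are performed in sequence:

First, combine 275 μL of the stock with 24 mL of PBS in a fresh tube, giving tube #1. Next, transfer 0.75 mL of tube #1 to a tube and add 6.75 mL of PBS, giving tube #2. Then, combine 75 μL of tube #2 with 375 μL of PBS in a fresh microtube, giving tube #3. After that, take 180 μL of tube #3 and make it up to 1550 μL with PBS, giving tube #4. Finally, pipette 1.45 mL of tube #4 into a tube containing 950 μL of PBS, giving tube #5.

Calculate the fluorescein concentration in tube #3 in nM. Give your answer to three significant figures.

Step 1: 275 μL + 24 mL = 24275 μL total → factor 24275/275 = 88.273
Step 2: 0.75 mL + 6.75 mL = 7.5 mL total → factor 7.5/0.75 = 10
Step 3: 75 μL + 375 μL = 450 μL total → factor 450/75 = 6
Dilution factor through tube #3 = 88.273 × 10 × 6 = 5296.4
[tube #3] = 8.00 mM / 5296.4 = 0.001510 mM = 1.51 × 10^3 nM

1.51 × 10^3 nM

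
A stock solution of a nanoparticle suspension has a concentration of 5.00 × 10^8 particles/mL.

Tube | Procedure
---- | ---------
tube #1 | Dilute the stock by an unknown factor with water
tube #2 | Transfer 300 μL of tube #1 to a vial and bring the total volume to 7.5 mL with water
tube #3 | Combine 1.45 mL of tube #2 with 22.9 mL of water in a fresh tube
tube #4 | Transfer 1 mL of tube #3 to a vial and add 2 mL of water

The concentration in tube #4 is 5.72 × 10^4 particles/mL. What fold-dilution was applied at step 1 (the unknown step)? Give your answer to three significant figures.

6.94-fold

Step 1: unknown factor x
Step 2: 300 μL brought to 7.5 mL → factor 7500/300 = 25
Step 3: 1.45 mL + 22.9 mL = 24.35 mL total → factor 24.35/1.45 = 16.793
Step 4: 1 mL + 2 mL = 3 mL total → factor 3/1 = 3
Product of known-step factors = 1259.5
Overall factor = 5.00 × 10^8 particles/mL / (5.72 × 10^4 particles/mL) = 8741.3
x = 8741.3 / 1259.5 = 6.94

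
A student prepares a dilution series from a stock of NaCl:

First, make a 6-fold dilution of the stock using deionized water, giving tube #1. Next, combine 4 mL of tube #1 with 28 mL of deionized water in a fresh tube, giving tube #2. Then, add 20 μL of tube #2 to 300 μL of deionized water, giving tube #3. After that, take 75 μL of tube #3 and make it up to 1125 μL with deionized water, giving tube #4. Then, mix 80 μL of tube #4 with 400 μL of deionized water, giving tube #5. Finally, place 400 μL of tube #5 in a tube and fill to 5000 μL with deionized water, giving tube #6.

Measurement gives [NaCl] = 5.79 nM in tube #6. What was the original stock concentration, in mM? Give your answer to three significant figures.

5.00 mM

Step 1: 6-fold → factor 6
Step 2: 4 mL + 28 mL = 32 mL total → factor 32/4 = 8
Step 3: 20 μL + 300 μL = 320 μL total → factor 320/20 = 16
Step 4: 75 μL brought to 1125 μL → factor 1125/75 = 15
Step 5: 80 μL + 400 μL = 480 μL total → factor 480/80 = 6
Step 6: 400 μL brought to 5000 μL → factor 5000/400 = 12.5
Overall dilution factor = 6 × 8 × 16 × 15 × 6 × 12.5 = 8.64 × 10^5
Stock = 5.79 nM × 8.64 × 10^5 = 5.003 × 10^6 nM = 5.00 mM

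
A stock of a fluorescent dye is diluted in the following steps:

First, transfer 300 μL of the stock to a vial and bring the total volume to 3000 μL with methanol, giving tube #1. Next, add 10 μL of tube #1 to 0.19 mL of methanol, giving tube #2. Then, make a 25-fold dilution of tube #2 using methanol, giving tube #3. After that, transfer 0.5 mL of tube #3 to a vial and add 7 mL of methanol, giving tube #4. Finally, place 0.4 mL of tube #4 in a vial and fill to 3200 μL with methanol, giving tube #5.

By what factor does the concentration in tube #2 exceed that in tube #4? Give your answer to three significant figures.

375

Step 1: 300 μL brought to 3000 μL → factor 3000/300 = 10
Step 2: 10 μL + 0.19 mL = 200 μL total → factor 200/10 = 20
Step 3: 25-fold → factor 25
Step 4: 0.5 mL + 7 mL = 7.5 mL total → factor 7.5/0.5 = 15
Dilution factor to tube #2 = 200; to tube #4 = 75000
[tube #2]/[tube #4] = (factor to tube #4)/(factor to tube #2) = 75000/200 = 375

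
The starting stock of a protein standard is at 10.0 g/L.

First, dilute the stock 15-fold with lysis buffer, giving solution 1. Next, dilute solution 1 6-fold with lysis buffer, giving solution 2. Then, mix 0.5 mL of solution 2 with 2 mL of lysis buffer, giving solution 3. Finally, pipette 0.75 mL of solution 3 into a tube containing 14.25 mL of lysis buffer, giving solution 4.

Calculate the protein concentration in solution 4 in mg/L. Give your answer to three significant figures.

1.11 mg/L

Step 1: 15-fold → factor 15
Step 2: 6-fold → factor 6
Step 3: 0.5 mL + 2 mL = 2.5 mL total → factor 2.5/0.5 = 5
Step 4: 0.75 mL + 14.25 mL = 15 mL total → factor 15/0.75 = 20
Dilution factor through solution 4 = 15 × 6 × 5 × 20 = 9000
[solution 4] = 10.0 g/L / 9000 = 0.001111 g/L = 1.11 mg/L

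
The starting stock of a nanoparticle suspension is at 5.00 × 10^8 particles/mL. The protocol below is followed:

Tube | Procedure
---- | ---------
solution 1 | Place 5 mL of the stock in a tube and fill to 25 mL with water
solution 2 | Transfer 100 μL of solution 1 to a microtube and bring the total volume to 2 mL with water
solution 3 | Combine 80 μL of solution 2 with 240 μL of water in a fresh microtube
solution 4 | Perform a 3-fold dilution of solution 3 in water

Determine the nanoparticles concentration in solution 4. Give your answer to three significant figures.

4.17 × 10^5 particles/mL

Step 1: 5 mL brought to 25 mL → factor 25/5 = 5
Step 2: 100 μL brought to 2 mL → factor 2000/100 = 20
Step 3: 80 μL + 240 μL = 320 μL total → factor 320/80 = 4
Step 4: 3-fold → factor 3
Overall dilution factor = 5 × 20 × 4 × 3 = 1200
Final = 5.00 × 10^8 particles/mL / 1200 = 4.17 × 10^5 particles/mL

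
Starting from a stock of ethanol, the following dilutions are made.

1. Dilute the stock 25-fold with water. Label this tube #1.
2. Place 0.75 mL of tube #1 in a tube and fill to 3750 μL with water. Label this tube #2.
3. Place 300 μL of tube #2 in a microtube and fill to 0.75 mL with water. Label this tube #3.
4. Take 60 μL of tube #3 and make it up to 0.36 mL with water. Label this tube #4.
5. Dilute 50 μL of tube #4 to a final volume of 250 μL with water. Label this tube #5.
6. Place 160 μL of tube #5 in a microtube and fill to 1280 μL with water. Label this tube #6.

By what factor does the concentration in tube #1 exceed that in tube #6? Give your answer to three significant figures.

3.00 × 10^3

Step 1: 25-fold → factor 25
Step 2: 0.75 mL brought to 3750 μL → factor 3.75/0.75 = 5
Step 3: 300 μL brought to 0.75 mL → factor 750/300 = 2.5
Step 4: 60 μL brought to 0.36 mL → factor 360/60 = 6
Step 5: 50 μL brought to 250 μL → factor 250/50 = 5
Step 6: 160 μL brought to 1280 μL → factor 1280/160 = 8
Dilution factor to tube #1 = 25; to tube #6 = 75000
[tube #1]/[tube #6] = (factor to tube #6)/(factor to tube #1) = 75000/25 = 3.00 × 10^3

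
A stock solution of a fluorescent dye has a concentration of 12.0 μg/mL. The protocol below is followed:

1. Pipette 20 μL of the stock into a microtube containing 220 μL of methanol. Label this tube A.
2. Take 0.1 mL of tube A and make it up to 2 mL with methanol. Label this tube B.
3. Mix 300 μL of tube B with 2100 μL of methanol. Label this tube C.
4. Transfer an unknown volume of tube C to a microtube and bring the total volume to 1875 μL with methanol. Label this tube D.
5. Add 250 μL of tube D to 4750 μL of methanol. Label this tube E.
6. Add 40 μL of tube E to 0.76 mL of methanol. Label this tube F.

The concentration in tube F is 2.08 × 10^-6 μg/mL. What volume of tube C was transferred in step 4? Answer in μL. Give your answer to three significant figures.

250 μL

Step 1: 20 μL + 220 μL = 240 μL total → factor 240/20 = 12
Step 2: 0.1 mL brought to 2 mL → factor 2/0.1 = 20
Step 3: 300 μL + 2100 μL = 2400 μL total → factor 2400/300 = 8
Step 4: v brought to 1875 μL → factor = 1875 μL/v
Step 5: 250 μL + 4750 μL = 5000 μL total → factor 5000/250 = 20
Step 6: 40 μL + 0.76 mL = 800 μL total → factor 800/40 = 20
Product of known-step factors = 7.68 × 10^5
Overall factor = 12.0 μg/mL / (2.08 × 10^-6 μg/mL) = 5.7692 × 10^6
Step-4 factor = 5.7692 × 10^6 / 7.68 × 10^5 = 7.512
v = 1875 μL / 7.512 = 250 μL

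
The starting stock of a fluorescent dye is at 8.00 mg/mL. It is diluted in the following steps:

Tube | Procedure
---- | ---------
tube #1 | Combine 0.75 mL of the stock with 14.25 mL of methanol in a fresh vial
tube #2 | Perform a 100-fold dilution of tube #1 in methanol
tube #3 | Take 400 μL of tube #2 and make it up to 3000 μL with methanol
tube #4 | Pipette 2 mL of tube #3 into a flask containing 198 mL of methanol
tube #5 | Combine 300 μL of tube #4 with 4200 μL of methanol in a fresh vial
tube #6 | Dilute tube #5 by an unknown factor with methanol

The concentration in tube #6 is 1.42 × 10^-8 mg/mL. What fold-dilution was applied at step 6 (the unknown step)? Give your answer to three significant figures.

Step 1: 0.75 mL + 14.25 mL = 15 mL total → factor 15/0.75 = 20
Step 2: 100-fold → factor 100
Step 3: 400 μL brought to 3000 μL → factor 3000/400 = 7.5
Step 4: 2 mL + 198 mL = 200 mL total → factor 200/2 = 100
Step 5: 300 μL + 4200 μL = 4500 μL total → factor 4500/300 = 15
Step 6: unknown factor x
Product of known-step factors = 2.25 × 10^7
Overall factor = 8.00 mg/mL / (1.42 × 10^-8 mg/mL) = 5.6338 × 10^8
x = 5.6338 × 10^8 / 2.25 × 10^7 = 25.0

25.0-fold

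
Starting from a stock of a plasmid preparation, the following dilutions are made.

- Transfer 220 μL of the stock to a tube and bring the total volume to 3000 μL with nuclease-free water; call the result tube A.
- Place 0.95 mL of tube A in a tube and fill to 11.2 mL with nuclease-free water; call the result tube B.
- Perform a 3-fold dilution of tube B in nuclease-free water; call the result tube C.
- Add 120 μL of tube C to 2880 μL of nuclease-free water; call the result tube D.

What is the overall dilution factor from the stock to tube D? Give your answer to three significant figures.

Step 1: 220 μL brought to 3000 μL → factor 3000/220 = 13.636
Step 2: 0.95 mL brought to 11.2 mL → factor 11.2/0.95 = 11.789
Step 3: 3-fold → factor 3
Step 4: 120 μL + 2880 μL = 3000 μL total → factor 3000/120 = 25
Overall dilution factor = 13.636 × 11.789 × 3 × 25 = 12057

1.21 × 10^4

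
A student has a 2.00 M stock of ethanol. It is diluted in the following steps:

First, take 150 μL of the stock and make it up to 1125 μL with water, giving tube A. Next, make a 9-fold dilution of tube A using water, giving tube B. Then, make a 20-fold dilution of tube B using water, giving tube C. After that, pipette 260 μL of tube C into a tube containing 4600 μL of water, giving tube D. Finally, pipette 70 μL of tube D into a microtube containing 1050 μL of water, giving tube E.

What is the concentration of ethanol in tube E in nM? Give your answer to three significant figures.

4.95 × 10^3 nM

Step 1: 150 μL brought to 1125 μL → factor 1125/150 = 7.5
Step 2: 9-fold → factor 9
Step 3: 20-fold → factor 20
Step 4: 260 μL + 4600 μL = 4860 μL total → factor 4860/260 = 18.692
Step 5: 70 μL + 1050 μL = 1120 μL total → factor 1120/70 = 16
Overall dilution factor = 7.5 × 9 × 20 × 18.692 × 16 = 4.0375 × 10^5
Final = 2.00 M / 4.0375 × 10^5 = 4.954 × 10^-6 M = 4.95 × 10^3 nM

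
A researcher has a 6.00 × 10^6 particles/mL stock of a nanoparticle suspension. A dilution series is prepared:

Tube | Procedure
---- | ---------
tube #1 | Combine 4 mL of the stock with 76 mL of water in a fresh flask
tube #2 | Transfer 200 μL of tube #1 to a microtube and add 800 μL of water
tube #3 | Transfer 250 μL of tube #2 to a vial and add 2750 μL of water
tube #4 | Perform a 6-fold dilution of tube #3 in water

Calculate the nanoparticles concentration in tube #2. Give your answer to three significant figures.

Step 1: 4 mL + 76 mL = 80 mL total → factor 80/4 = 20
Step 2: 200 μL + 800 μL = 1000 μL total → factor 1000/200 = 5
Dilution factor through tube #2 = 20 × 5 = 100
[tube #2] = 6.00 × 10^6 particles/mL / 100 = 6.00 × 10^4 particles/mL

6.00 × 10^4 particles/mL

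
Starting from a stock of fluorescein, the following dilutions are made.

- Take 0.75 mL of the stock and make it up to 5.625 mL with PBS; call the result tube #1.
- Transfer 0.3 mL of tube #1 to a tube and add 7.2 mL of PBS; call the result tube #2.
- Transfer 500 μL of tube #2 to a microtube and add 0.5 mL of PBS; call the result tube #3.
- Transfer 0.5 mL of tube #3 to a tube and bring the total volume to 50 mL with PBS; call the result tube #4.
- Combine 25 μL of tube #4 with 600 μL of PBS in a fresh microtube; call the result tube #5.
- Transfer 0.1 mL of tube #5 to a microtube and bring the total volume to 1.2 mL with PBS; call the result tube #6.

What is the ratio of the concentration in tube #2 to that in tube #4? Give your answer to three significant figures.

200

Step 1: 0.75 mL brought to 5.625 mL → factor 5.625/0.75 = 7.5
Step 2: 0.3 mL + 7.2 mL = 7.5 mL total → factor 7.5/0.3 = 25
Step 3: 500 μL + 0.5 mL = 1000 μL total → factor 1000/500 = 2
Step 4: 0.5 mL brought to 50 mL → factor 50/0.5 = 100
Dilution factor to tube #2 = 187.5; to tube #4 = 37500
[tube #2]/[tube #4] = (factor to tube #4)/(factor to tube #2) = 37500/187.5 = 200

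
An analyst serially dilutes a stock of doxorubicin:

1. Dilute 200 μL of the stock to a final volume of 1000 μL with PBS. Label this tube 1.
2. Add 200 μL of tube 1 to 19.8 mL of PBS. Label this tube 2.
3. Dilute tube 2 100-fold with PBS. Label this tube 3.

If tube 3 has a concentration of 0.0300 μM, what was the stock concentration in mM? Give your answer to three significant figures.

1.50 mM

Step 1: 200 μL brought to 1000 μL → factor 1000/200 = 5
Step 2: 200 μL + 19.8 mL = 20000 μL total → factor 20000/200 = 100
Step 3: 100-fold → factor 100
Overall dilution factor = 5 × 100 × 100 = 50000
Stock = 0.0300 μM × 50000 = 1500 μM = 1.50 mM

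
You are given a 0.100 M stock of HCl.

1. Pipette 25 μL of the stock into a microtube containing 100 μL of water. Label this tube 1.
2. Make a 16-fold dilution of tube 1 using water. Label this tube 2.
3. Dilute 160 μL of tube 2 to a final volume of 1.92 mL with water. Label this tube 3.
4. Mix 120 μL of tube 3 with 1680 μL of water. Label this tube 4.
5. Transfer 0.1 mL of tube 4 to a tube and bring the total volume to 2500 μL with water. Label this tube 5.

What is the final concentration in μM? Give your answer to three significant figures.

0.278 μM

Step 1: 25 μL + 100 μL = 125 μL total → factor 125/25 = 5
Step 2: 16-fold → factor 16
Step 3: 160 μL brought to 1.92 mL → factor 1920/160 = 12
Step 4: 120 μL + 1680 μL = 1800 μL total → factor 1800/120 = 15
Step 5: 0.1 mL brought to 2500 μL → factor 2.5/0.1 = 25
Overall dilution factor = 5 × 16 × 12 × 15 × 25 = 3.6 × 10^5
Final = 0.100 M / 3.6 × 10^5 = 2.778 × 10^-7 M = 0.278 μM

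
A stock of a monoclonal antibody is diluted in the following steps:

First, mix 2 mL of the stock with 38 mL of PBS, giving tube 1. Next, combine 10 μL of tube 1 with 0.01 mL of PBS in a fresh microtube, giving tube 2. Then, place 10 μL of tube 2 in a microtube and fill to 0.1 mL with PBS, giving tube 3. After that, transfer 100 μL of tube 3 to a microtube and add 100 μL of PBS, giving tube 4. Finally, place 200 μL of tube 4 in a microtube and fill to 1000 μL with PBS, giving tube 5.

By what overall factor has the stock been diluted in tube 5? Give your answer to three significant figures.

Step 1: 2 mL + 38 mL = 40 mL total → factor 40/2 = 20
Step 2: 10 μL + 0.01 mL = 20 μL total → factor 20/10 = 2
Step 3: 10 μL brought to 0.1 mL → factor 100/10 = 10
Step 4: 100 μL + 100 μL = 200 μL total → factor 200/100 = 2
Step 5: 200 μL brought to 1000 μL → factor 1000/200 = 5
Overall dilution factor = 20 × 2 × 10 × 2 × 5 = 4000

4.00 × 10^3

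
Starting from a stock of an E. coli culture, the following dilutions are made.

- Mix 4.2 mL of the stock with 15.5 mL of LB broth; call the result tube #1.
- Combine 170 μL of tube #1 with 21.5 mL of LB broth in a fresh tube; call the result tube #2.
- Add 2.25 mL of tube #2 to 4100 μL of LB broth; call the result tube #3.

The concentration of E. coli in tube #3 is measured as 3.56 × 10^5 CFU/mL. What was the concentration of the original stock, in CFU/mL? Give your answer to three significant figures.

6.01 × 10^8 CFU/mL

Step 1: 4.2 mL + 15.5 mL = 19.7 mL total → factor 19.7/4.2 = 4.6905
Step 2: 170 μL + 21.5 mL = 21670 μL total → factor 21670/170 = 127.47
Step 3: 2.25 mL + 4100 μL = 6.35 mL total → factor 6.35/2.25 = 2.8222
Overall dilution factor = 4.6905 × 127.47 × 2.8222 = 1687.4
Stock = 3.56 × 10^5 CFU/mL × 1687.4 = 6.01 × 10^8 CFU/mL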